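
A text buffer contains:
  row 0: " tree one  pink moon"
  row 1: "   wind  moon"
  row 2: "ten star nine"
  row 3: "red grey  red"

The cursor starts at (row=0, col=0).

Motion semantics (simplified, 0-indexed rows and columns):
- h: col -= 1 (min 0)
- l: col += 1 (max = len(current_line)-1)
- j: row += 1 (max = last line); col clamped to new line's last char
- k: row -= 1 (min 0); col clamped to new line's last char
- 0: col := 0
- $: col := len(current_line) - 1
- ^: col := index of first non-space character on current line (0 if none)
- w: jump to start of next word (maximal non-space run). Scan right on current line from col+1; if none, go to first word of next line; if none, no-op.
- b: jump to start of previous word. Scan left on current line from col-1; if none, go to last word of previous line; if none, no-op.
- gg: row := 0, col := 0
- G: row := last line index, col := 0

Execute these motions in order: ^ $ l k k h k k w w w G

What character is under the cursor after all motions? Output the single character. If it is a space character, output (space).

After 1 (^): row=0 col=1 char='t'
After 2 ($): row=0 col=19 char='n'
After 3 (l): row=0 col=19 char='n'
After 4 (k): row=0 col=19 char='n'
After 5 (k): row=0 col=19 char='n'
After 6 (h): row=0 col=18 char='o'
After 7 (k): row=0 col=18 char='o'
After 8 (k): row=0 col=18 char='o'
After 9 (w): row=1 col=3 char='w'
After 10 (w): row=1 col=9 char='m'
After 11 (w): row=2 col=0 char='t'
After 12 (G): row=3 col=0 char='r'

Answer: r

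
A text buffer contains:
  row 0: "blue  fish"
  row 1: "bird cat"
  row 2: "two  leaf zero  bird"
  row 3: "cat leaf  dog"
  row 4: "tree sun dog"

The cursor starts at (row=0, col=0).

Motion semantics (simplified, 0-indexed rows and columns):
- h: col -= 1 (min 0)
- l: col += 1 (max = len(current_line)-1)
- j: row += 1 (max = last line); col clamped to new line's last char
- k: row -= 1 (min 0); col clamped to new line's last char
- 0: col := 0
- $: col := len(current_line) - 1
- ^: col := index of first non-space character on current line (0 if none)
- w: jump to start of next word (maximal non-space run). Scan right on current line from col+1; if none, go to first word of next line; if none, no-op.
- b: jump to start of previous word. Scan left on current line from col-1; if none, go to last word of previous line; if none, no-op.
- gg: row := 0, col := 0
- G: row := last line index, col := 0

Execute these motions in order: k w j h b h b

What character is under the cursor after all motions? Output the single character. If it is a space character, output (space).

After 1 (k): row=0 col=0 char='b'
After 2 (w): row=0 col=6 char='f'
After 3 (j): row=1 col=6 char='a'
After 4 (h): row=1 col=5 char='c'
After 5 (b): row=1 col=0 char='b'
After 6 (h): row=1 col=0 char='b'
After 7 (b): row=0 col=6 char='f'

Answer: f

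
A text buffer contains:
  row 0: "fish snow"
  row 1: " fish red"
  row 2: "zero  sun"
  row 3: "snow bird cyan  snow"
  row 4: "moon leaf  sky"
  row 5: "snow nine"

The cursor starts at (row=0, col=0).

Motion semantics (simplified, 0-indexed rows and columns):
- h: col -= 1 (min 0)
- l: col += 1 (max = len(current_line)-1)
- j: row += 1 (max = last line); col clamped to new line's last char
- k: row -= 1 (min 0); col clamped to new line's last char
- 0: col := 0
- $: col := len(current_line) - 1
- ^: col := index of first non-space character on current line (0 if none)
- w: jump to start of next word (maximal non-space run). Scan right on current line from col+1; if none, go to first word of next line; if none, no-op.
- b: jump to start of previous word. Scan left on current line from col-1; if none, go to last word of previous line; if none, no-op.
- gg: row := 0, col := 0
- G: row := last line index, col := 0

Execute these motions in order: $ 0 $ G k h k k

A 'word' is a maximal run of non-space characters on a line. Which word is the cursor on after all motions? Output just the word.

After 1 ($): row=0 col=8 char='w'
After 2 (0): row=0 col=0 char='f'
After 3 ($): row=0 col=8 char='w'
After 4 (G): row=5 col=0 char='s'
After 5 (k): row=4 col=0 char='m'
After 6 (h): row=4 col=0 char='m'
After 7 (k): row=3 col=0 char='s'
After 8 (k): row=2 col=0 char='z'

Answer: zero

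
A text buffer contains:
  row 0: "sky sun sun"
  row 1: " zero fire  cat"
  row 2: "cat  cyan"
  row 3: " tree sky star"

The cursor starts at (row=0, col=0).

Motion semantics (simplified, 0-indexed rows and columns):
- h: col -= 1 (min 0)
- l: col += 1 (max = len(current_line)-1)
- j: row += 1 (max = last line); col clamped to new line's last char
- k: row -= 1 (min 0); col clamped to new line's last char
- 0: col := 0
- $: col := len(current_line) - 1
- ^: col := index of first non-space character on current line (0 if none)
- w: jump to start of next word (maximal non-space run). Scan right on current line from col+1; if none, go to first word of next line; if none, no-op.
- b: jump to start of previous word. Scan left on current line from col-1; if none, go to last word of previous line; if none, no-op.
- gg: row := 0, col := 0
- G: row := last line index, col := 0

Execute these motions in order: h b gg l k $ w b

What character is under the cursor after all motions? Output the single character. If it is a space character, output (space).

Answer: s

Derivation:
After 1 (h): row=0 col=0 char='s'
After 2 (b): row=0 col=0 char='s'
After 3 (gg): row=0 col=0 char='s'
After 4 (l): row=0 col=1 char='k'
After 5 (k): row=0 col=1 char='k'
After 6 ($): row=0 col=10 char='n'
After 7 (w): row=1 col=1 char='z'
After 8 (b): row=0 col=8 char='s'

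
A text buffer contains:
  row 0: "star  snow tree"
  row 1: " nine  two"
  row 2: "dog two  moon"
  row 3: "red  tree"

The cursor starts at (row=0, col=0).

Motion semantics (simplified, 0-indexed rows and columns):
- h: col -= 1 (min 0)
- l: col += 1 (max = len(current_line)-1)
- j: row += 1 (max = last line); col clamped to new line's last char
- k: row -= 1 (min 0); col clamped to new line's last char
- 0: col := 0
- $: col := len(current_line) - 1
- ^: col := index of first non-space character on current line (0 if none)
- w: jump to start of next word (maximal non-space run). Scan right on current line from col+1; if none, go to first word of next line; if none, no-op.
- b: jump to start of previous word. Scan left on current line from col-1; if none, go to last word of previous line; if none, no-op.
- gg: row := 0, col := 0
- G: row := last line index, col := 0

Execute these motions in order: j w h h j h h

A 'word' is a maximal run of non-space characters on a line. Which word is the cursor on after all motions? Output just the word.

After 1 (j): row=1 col=0 char='_'
After 2 (w): row=1 col=1 char='n'
After 3 (h): row=1 col=0 char='_'
After 4 (h): row=1 col=0 char='_'
After 5 (j): row=2 col=0 char='d'
After 6 (h): row=2 col=0 char='d'
After 7 (h): row=2 col=0 char='d'

Answer: dog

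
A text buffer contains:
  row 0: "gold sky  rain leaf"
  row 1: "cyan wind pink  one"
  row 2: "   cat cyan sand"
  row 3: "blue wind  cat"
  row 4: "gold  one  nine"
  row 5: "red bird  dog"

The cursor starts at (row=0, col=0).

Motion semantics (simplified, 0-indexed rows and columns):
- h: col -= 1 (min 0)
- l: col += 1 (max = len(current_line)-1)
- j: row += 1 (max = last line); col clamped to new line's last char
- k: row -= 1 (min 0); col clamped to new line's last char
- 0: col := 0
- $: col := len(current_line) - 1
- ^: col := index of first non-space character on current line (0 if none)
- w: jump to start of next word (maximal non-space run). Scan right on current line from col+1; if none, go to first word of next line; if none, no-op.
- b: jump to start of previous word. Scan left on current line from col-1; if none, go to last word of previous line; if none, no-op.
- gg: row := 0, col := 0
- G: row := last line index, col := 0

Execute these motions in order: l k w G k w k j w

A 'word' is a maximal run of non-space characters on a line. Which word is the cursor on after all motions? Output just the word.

After 1 (l): row=0 col=1 char='o'
After 2 (k): row=0 col=1 char='o'
After 3 (w): row=0 col=5 char='s'
After 4 (G): row=5 col=0 char='r'
After 5 (k): row=4 col=0 char='g'
After 6 (w): row=4 col=6 char='o'
After 7 (k): row=3 col=6 char='i'
After 8 (j): row=4 col=6 char='o'
After 9 (w): row=4 col=11 char='n'

Answer: nine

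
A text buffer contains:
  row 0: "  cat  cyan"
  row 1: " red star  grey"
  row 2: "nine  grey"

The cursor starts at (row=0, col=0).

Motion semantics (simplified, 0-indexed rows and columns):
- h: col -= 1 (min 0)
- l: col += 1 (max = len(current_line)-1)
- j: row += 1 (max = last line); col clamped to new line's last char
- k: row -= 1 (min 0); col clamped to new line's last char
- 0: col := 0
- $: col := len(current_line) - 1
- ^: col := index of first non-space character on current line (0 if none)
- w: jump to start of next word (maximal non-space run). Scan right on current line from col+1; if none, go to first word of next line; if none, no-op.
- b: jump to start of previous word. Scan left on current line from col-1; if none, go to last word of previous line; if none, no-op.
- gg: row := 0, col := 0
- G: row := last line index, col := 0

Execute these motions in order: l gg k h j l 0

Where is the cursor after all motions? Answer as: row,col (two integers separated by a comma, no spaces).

Answer: 1,0

Derivation:
After 1 (l): row=0 col=1 char='_'
After 2 (gg): row=0 col=0 char='_'
After 3 (k): row=0 col=0 char='_'
After 4 (h): row=0 col=0 char='_'
After 5 (j): row=1 col=0 char='_'
After 6 (l): row=1 col=1 char='r'
After 7 (0): row=1 col=0 char='_'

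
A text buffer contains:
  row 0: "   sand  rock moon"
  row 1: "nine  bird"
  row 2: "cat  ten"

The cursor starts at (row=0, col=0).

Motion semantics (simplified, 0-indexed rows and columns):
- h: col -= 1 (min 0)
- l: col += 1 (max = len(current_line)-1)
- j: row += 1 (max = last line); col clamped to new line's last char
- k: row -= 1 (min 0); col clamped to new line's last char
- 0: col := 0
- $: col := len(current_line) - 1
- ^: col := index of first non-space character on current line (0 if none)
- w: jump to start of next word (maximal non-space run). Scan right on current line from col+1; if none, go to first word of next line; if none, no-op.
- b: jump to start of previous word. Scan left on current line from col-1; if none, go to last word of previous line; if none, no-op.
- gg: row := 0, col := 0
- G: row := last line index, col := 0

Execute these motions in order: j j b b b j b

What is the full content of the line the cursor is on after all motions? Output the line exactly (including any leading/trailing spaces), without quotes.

Answer: nine  bird

Derivation:
After 1 (j): row=1 col=0 char='n'
After 2 (j): row=2 col=0 char='c'
After 3 (b): row=1 col=6 char='b'
After 4 (b): row=1 col=0 char='n'
After 5 (b): row=0 col=14 char='m'
After 6 (j): row=1 col=9 char='d'
After 7 (b): row=1 col=6 char='b'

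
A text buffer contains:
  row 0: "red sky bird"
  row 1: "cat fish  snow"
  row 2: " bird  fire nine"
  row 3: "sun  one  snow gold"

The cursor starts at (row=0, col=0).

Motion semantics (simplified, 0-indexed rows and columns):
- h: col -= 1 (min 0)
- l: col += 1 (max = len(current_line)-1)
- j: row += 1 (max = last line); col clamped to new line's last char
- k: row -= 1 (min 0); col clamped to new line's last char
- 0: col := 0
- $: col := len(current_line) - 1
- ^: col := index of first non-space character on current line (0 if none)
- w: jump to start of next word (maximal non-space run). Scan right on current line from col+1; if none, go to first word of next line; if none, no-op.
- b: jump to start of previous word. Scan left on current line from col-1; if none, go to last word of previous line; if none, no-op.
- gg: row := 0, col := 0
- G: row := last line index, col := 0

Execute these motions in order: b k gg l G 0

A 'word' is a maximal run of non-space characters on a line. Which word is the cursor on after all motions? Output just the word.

Answer: sun

Derivation:
After 1 (b): row=0 col=0 char='r'
After 2 (k): row=0 col=0 char='r'
After 3 (gg): row=0 col=0 char='r'
After 4 (l): row=0 col=1 char='e'
After 5 (G): row=3 col=0 char='s'
After 6 (0): row=3 col=0 char='s'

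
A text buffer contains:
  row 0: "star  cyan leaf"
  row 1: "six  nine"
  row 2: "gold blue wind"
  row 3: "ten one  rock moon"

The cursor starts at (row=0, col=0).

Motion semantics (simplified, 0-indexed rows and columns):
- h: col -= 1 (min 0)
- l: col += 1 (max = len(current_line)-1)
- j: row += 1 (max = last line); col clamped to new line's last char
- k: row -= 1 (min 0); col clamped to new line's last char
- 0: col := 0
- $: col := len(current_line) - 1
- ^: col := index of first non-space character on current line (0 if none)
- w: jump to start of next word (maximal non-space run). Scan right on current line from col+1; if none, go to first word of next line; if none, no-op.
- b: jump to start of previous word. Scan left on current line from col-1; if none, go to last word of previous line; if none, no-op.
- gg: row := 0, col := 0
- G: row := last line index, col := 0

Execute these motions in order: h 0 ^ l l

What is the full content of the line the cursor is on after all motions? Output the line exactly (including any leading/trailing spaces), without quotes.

Answer: star  cyan leaf

Derivation:
After 1 (h): row=0 col=0 char='s'
After 2 (0): row=0 col=0 char='s'
After 3 (^): row=0 col=0 char='s'
After 4 (l): row=0 col=1 char='t'
After 5 (l): row=0 col=2 char='a'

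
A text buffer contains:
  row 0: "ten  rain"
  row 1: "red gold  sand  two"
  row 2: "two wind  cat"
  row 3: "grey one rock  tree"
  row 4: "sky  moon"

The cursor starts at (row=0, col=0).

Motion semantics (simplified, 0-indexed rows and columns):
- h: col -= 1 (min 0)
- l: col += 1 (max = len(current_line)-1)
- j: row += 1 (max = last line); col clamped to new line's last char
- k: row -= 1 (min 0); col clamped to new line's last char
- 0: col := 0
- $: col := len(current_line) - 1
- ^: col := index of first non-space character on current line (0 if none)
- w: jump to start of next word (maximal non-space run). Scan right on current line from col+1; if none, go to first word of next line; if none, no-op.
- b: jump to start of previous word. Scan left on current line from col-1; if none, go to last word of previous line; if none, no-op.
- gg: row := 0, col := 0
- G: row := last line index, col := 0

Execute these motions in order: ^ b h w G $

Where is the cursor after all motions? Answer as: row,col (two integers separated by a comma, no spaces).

Answer: 4,8

Derivation:
After 1 (^): row=0 col=0 char='t'
After 2 (b): row=0 col=0 char='t'
After 3 (h): row=0 col=0 char='t'
After 4 (w): row=0 col=5 char='r'
After 5 (G): row=4 col=0 char='s'
After 6 ($): row=4 col=8 char='n'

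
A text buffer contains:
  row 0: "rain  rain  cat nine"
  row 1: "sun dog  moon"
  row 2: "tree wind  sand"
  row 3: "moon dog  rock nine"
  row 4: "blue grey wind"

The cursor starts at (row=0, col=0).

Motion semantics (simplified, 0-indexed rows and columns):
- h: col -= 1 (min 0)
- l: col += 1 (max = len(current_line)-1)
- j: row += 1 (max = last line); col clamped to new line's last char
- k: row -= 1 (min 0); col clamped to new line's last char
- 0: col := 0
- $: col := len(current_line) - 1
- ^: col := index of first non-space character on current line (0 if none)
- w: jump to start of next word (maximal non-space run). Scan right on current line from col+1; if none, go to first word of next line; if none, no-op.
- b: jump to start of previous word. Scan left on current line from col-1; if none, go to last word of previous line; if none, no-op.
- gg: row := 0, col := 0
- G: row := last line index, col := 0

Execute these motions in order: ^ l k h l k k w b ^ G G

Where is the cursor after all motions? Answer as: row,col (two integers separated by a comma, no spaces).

Answer: 4,0

Derivation:
After 1 (^): row=0 col=0 char='r'
After 2 (l): row=0 col=1 char='a'
After 3 (k): row=0 col=1 char='a'
After 4 (h): row=0 col=0 char='r'
After 5 (l): row=0 col=1 char='a'
After 6 (k): row=0 col=1 char='a'
After 7 (k): row=0 col=1 char='a'
After 8 (w): row=0 col=6 char='r'
After 9 (b): row=0 col=0 char='r'
After 10 (^): row=0 col=0 char='r'
After 11 (G): row=4 col=0 char='b'
After 12 (G): row=4 col=0 char='b'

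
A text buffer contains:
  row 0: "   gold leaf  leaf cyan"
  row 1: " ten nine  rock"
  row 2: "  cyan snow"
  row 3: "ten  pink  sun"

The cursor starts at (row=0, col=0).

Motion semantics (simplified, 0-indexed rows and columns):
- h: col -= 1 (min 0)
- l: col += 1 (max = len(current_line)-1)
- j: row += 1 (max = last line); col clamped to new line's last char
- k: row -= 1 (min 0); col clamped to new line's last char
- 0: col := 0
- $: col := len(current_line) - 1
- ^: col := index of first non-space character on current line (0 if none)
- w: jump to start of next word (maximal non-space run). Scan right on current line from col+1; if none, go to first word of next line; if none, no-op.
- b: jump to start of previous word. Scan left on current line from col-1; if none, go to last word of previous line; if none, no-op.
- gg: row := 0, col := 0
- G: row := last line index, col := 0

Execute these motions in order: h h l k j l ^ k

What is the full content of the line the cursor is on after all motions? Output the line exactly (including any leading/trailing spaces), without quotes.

After 1 (h): row=0 col=0 char='_'
After 2 (h): row=0 col=0 char='_'
After 3 (l): row=0 col=1 char='_'
After 4 (k): row=0 col=1 char='_'
After 5 (j): row=1 col=1 char='t'
After 6 (l): row=1 col=2 char='e'
After 7 (^): row=1 col=1 char='t'
After 8 (k): row=0 col=1 char='_'

Answer:    gold leaf  leaf cyan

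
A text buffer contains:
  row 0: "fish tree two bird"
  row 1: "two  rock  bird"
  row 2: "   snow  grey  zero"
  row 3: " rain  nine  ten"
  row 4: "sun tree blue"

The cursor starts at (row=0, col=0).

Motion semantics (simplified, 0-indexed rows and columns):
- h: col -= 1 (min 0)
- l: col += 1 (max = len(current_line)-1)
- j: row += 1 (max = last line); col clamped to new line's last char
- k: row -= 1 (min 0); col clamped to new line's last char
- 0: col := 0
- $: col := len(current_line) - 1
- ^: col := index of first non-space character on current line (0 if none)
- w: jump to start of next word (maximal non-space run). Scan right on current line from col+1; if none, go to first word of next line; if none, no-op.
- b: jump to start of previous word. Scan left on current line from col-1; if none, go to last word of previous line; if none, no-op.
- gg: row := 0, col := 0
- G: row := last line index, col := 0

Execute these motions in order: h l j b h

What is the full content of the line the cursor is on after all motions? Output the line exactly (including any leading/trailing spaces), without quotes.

Answer: two  rock  bird

Derivation:
After 1 (h): row=0 col=0 char='f'
After 2 (l): row=0 col=1 char='i'
After 3 (j): row=1 col=1 char='w'
After 4 (b): row=1 col=0 char='t'
After 5 (h): row=1 col=0 char='t'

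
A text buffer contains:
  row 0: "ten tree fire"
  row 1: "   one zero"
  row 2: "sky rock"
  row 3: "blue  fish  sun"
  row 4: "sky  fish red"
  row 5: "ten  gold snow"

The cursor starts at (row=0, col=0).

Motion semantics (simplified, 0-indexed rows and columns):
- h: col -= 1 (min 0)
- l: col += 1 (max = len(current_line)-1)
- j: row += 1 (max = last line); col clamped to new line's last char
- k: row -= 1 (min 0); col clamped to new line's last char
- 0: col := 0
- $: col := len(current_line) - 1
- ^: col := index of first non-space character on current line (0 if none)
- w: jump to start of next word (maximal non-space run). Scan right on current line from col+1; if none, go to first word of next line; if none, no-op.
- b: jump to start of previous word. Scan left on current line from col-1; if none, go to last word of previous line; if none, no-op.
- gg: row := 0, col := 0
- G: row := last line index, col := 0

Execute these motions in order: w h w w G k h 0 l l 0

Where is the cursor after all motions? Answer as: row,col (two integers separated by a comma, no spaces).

After 1 (w): row=0 col=4 char='t'
After 2 (h): row=0 col=3 char='_'
After 3 (w): row=0 col=4 char='t'
After 4 (w): row=0 col=9 char='f'
After 5 (G): row=5 col=0 char='t'
After 6 (k): row=4 col=0 char='s'
After 7 (h): row=4 col=0 char='s'
After 8 (0): row=4 col=0 char='s'
After 9 (l): row=4 col=1 char='k'
After 10 (l): row=4 col=2 char='y'
After 11 (0): row=4 col=0 char='s'

Answer: 4,0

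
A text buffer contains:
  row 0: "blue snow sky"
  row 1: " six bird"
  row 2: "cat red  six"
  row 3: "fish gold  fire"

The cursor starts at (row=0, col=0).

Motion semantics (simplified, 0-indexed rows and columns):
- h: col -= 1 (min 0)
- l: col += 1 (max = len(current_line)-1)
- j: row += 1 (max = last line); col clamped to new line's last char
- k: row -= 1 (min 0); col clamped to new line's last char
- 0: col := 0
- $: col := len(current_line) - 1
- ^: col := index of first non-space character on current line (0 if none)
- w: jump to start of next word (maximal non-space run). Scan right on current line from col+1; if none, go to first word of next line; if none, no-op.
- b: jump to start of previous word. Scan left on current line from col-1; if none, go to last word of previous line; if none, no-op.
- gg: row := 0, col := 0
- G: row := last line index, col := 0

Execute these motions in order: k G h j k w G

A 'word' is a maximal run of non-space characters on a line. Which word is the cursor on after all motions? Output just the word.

Answer: fish

Derivation:
After 1 (k): row=0 col=0 char='b'
After 2 (G): row=3 col=0 char='f'
After 3 (h): row=3 col=0 char='f'
After 4 (j): row=3 col=0 char='f'
After 5 (k): row=2 col=0 char='c'
After 6 (w): row=2 col=4 char='r'
After 7 (G): row=3 col=0 char='f'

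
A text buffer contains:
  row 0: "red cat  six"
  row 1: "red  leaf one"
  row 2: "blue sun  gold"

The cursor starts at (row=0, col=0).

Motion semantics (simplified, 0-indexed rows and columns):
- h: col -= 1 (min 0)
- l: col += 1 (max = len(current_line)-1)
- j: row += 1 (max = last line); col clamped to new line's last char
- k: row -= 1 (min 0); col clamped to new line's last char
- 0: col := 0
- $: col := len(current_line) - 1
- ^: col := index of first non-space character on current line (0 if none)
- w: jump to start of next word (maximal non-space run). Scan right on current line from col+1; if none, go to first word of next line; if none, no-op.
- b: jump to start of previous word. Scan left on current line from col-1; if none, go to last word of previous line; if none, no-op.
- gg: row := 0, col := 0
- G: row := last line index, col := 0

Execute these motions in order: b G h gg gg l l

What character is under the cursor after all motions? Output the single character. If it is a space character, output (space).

After 1 (b): row=0 col=0 char='r'
After 2 (G): row=2 col=0 char='b'
After 3 (h): row=2 col=0 char='b'
After 4 (gg): row=0 col=0 char='r'
After 5 (gg): row=0 col=0 char='r'
After 6 (l): row=0 col=1 char='e'
After 7 (l): row=0 col=2 char='d'

Answer: d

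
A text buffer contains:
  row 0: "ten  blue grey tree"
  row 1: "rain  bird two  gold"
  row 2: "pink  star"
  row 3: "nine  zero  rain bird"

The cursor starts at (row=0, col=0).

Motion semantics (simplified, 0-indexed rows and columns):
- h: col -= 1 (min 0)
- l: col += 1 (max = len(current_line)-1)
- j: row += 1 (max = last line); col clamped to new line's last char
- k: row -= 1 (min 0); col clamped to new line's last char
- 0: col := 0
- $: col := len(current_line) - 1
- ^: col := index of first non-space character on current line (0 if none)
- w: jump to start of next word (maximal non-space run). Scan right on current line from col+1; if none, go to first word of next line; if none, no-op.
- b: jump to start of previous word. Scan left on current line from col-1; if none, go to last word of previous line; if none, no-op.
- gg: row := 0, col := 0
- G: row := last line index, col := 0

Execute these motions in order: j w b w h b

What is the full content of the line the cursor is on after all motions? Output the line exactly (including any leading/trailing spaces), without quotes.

Answer: rain  bird two  gold

Derivation:
After 1 (j): row=1 col=0 char='r'
After 2 (w): row=1 col=6 char='b'
After 3 (b): row=1 col=0 char='r'
After 4 (w): row=1 col=6 char='b'
After 5 (h): row=1 col=5 char='_'
After 6 (b): row=1 col=0 char='r'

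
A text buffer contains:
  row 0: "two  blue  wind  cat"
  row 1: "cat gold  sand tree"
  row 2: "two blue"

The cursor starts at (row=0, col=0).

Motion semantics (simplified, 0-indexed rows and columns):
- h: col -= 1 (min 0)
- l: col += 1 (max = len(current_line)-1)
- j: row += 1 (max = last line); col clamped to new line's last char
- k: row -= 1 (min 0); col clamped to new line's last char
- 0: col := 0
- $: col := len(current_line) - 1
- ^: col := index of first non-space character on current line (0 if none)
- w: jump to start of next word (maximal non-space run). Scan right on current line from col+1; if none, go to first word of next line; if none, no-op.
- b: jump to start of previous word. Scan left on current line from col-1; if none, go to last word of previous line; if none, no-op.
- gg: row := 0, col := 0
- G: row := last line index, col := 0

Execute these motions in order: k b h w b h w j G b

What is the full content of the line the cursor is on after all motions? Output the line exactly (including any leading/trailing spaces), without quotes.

After 1 (k): row=0 col=0 char='t'
After 2 (b): row=0 col=0 char='t'
After 3 (h): row=0 col=0 char='t'
After 4 (w): row=0 col=5 char='b'
After 5 (b): row=0 col=0 char='t'
After 6 (h): row=0 col=0 char='t'
After 7 (w): row=0 col=5 char='b'
After 8 (j): row=1 col=5 char='o'
After 9 (G): row=2 col=0 char='t'
After 10 (b): row=1 col=15 char='t'

Answer: cat gold  sand tree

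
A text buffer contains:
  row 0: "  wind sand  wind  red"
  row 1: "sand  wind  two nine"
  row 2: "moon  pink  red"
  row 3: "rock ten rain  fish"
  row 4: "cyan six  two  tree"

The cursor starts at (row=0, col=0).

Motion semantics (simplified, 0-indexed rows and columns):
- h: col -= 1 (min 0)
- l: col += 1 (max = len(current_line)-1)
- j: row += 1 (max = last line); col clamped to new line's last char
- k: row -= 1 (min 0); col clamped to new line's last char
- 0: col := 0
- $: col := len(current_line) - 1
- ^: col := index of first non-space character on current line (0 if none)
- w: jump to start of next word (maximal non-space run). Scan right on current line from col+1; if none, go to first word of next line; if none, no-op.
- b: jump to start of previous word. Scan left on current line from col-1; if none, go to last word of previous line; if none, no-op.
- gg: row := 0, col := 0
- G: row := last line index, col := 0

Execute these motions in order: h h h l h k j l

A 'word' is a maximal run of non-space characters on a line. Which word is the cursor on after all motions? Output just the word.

Answer: sand

Derivation:
After 1 (h): row=0 col=0 char='_'
After 2 (h): row=0 col=0 char='_'
After 3 (h): row=0 col=0 char='_'
After 4 (l): row=0 col=1 char='_'
After 5 (h): row=0 col=0 char='_'
After 6 (k): row=0 col=0 char='_'
After 7 (j): row=1 col=0 char='s'
After 8 (l): row=1 col=1 char='a'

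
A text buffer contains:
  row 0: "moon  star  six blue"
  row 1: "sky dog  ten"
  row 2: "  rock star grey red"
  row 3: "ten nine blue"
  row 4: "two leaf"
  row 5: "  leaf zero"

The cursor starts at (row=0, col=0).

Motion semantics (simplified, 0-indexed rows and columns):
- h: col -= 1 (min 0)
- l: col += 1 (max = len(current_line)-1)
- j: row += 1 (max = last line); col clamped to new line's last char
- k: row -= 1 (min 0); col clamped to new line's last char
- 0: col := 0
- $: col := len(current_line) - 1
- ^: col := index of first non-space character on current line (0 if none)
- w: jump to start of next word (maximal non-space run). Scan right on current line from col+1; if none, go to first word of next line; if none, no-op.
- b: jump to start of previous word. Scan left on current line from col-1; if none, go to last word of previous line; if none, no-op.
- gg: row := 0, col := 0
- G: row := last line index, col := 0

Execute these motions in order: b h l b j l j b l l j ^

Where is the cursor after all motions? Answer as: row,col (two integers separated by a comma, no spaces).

Answer: 2,2

Derivation:
After 1 (b): row=0 col=0 char='m'
After 2 (h): row=0 col=0 char='m'
After 3 (l): row=0 col=1 char='o'
After 4 (b): row=0 col=0 char='m'
After 5 (j): row=1 col=0 char='s'
After 6 (l): row=1 col=1 char='k'
After 7 (j): row=2 col=1 char='_'
After 8 (b): row=1 col=9 char='t'
After 9 (l): row=1 col=10 char='e'
After 10 (l): row=1 col=11 char='n'
After 11 (j): row=2 col=11 char='_'
After 12 (^): row=2 col=2 char='r'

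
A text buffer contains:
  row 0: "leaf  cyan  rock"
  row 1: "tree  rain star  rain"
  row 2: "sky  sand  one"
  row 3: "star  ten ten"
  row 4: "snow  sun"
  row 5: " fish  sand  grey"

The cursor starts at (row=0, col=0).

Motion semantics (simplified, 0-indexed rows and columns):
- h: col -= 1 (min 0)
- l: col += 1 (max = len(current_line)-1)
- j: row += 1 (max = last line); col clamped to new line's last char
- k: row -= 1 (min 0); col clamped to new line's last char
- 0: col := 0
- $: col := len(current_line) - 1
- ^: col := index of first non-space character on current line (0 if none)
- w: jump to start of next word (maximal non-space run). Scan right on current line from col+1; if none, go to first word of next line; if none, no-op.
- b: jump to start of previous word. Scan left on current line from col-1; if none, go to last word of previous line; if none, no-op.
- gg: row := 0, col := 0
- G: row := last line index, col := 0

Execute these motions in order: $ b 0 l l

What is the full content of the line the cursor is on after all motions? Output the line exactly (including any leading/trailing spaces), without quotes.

Answer: leaf  cyan  rock

Derivation:
After 1 ($): row=0 col=15 char='k'
After 2 (b): row=0 col=12 char='r'
After 3 (0): row=0 col=0 char='l'
After 4 (l): row=0 col=1 char='e'
After 5 (l): row=0 col=2 char='a'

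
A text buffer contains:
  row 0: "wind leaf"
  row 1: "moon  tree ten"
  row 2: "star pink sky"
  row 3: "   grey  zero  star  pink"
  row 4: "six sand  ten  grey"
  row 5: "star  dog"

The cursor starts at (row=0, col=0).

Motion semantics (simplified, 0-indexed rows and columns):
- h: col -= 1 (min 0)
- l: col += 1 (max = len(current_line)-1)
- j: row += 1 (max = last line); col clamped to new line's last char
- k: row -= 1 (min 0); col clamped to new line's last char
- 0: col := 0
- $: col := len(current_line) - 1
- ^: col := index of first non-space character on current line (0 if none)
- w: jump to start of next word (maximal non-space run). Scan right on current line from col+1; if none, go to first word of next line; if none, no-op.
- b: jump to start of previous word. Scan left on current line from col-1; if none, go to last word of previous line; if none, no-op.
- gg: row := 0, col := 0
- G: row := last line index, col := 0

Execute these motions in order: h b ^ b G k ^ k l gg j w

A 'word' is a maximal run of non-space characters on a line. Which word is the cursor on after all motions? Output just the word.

After 1 (h): row=0 col=0 char='w'
After 2 (b): row=0 col=0 char='w'
After 3 (^): row=0 col=0 char='w'
After 4 (b): row=0 col=0 char='w'
After 5 (G): row=5 col=0 char='s'
After 6 (k): row=4 col=0 char='s'
After 7 (^): row=4 col=0 char='s'
After 8 (k): row=3 col=0 char='_'
After 9 (l): row=3 col=1 char='_'
After 10 (gg): row=0 col=0 char='w'
After 11 (j): row=1 col=0 char='m'
After 12 (w): row=1 col=6 char='t'

Answer: tree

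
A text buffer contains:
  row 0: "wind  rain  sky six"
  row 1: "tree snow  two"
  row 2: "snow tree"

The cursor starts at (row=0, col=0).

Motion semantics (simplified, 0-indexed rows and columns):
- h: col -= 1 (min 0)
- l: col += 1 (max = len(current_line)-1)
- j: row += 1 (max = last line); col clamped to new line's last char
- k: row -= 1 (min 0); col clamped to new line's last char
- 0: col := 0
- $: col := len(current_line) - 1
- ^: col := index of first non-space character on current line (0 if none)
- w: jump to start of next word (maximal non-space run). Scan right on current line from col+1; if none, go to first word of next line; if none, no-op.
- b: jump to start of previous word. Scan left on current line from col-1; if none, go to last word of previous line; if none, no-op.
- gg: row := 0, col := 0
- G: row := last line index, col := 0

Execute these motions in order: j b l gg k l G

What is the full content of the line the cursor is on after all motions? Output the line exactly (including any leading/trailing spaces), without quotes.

Answer: snow tree

Derivation:
After 1 (j): row=1 col=0 char='t'
After 2 (b): row=0 col=16 char='s'
After 3 (l): row=0 col=17 char='i'
After 4 (gg): row=0 col=0 char='w'
After 5 (k): row=0 col=0 char='w'
After 6 (l): row=0 col=1 char='i'
After 7 (G): row=2 col=0 char='s'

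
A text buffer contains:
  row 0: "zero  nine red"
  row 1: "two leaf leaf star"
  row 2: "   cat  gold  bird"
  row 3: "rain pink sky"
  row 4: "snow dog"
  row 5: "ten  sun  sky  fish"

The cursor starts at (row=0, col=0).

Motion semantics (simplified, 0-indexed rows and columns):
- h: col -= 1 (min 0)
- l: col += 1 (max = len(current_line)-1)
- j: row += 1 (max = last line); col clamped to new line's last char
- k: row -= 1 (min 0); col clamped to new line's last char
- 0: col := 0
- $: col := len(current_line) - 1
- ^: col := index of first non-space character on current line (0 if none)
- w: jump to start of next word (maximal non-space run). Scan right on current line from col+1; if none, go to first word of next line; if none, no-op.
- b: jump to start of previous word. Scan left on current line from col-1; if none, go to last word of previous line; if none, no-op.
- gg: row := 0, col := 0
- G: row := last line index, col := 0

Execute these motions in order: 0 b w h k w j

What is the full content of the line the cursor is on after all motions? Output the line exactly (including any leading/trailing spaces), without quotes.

Answer: two leaf leaf star

Derivation:
After 1 (0): row=0 col=0 char='z'
After 2 (b): row=0 col=0 char='z'
After 3 (w): row=0 col=6 char='n'
After 4 (h): row=0 col=5 char='_'
After 5 (k): row=0 col=5 char='_'
After 6 (w): row=0 col=6 char='n'
After 7 (j): row=1 col=6 char='a'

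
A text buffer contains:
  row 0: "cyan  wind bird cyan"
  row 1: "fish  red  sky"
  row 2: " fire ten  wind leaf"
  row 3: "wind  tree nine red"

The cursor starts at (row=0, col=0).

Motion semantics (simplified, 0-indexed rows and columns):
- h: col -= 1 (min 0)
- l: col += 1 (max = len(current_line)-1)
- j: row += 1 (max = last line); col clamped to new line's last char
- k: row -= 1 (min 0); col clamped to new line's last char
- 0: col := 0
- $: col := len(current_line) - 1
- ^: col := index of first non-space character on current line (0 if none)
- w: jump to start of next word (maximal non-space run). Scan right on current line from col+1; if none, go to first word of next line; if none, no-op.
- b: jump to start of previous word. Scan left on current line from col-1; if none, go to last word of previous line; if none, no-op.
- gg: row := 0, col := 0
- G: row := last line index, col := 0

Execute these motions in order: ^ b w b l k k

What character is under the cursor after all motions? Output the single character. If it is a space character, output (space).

After 1 (^): row=0 col=0 char='c'
After 2 (b): row=0 col=0 char='c'
After 3 (w): row=0 col=6 char='w'
After 4 (b): row=0 col=0 char='c'
After 5 (l): row=0 col=1 char='y'
After 6 (k): row=0 col=1 char='y'
After 7 (k): row=0 col=1 char='y'

Answer: y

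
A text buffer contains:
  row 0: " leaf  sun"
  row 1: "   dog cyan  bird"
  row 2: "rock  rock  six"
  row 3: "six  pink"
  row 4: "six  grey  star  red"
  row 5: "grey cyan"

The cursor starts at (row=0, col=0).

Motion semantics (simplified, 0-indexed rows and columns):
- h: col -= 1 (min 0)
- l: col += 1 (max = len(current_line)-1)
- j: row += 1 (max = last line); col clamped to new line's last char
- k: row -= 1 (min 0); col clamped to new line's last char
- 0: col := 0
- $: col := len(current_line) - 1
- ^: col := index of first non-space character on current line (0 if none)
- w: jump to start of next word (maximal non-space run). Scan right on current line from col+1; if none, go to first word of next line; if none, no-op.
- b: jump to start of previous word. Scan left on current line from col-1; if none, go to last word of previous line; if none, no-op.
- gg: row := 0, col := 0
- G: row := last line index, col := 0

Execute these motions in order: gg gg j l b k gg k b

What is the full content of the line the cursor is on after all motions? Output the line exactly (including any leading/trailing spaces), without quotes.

After 1 (gg): row=0 col=0 char='_'
After 2 (gg): row=0 col=0 char='_'
After 3 (j): row=1 col=0 char='_'
After 4 (l): row=1 col=1 char='_'
After 5 (b): row=0 col=7 char='s'
After 6 (k): row=0 col=7 char='s'
After 7 (gg): row=0 col=0 char='_'
After 8 (k): row=0 col=0 char='_'
After 9 (b): row=0 col=0 char='_'

Answer:  leaf  sun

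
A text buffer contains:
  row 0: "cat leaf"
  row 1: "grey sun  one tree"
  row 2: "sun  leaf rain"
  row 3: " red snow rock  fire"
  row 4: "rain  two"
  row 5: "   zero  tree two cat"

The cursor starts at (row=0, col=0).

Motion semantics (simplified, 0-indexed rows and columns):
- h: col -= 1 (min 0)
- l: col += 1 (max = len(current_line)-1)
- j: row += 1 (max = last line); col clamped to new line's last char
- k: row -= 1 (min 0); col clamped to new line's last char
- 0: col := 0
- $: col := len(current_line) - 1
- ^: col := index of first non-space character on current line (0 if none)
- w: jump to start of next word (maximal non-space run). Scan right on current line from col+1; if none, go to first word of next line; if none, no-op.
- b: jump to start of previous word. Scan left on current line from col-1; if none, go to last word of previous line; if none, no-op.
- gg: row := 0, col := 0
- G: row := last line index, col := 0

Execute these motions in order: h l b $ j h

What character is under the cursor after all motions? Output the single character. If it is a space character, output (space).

After 1 (h): row=0 col=0 char='c'
After 2 (l): row=0 col=1 char='a'
After 3 (b): row=0 col=0 char='c'
After 4 ($): row=0 col=7 char='f'
After 5 (j): row=1 col=7 char='n'
After 6 (h): row=1 col=6 char='u'

Answer: u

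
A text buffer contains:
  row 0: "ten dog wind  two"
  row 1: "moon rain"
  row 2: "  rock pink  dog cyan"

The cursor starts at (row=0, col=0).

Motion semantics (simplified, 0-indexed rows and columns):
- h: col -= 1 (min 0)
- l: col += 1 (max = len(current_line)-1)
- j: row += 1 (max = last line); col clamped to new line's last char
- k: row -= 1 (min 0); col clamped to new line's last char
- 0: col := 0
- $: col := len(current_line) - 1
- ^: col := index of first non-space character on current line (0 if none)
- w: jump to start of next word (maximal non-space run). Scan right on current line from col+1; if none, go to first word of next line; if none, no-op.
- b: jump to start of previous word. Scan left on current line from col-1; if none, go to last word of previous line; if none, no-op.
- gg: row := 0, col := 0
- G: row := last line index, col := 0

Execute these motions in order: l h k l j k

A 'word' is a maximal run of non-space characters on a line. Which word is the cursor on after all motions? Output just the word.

After 1 (l): row=0 col=1 char='e'
After 2 (h): row=0 col=0 char='t'
After 3 (k): row=0 col=0 char='t'
After 4 (l): row=0 col=1 char='e'
After 5 (j): row=1 col=1 char='o'
After 6 (k): row=0 col=1 char='e'

Answer: ten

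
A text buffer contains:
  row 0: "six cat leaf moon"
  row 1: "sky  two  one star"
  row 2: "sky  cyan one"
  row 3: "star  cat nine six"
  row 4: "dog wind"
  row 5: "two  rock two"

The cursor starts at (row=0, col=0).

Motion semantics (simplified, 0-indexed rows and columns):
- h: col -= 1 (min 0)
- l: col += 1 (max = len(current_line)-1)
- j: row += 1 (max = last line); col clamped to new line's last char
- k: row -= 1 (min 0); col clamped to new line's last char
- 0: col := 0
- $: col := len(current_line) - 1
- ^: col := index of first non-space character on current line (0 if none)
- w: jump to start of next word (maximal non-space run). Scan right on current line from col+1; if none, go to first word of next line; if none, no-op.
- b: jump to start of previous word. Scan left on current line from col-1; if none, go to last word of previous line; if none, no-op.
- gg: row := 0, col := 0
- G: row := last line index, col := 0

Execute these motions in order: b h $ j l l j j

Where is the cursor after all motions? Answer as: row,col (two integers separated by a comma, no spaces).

Answer: 3,12

Derivation:
After 1 (b): row=0 col=0 char='s'
After 2 (h): row=0 col=0 char='s'
After 3 ($): row=0 col=16 char='n'
After 4 (j): row=1 col=16 char='a'
After 5 (l): row=1 col=17 char='r'
After 6 (l): row=1 col=17 char='r'
After 7 (j): row=2 col=12 char='e'
After 8 (j): row=3 col=12 char='n'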